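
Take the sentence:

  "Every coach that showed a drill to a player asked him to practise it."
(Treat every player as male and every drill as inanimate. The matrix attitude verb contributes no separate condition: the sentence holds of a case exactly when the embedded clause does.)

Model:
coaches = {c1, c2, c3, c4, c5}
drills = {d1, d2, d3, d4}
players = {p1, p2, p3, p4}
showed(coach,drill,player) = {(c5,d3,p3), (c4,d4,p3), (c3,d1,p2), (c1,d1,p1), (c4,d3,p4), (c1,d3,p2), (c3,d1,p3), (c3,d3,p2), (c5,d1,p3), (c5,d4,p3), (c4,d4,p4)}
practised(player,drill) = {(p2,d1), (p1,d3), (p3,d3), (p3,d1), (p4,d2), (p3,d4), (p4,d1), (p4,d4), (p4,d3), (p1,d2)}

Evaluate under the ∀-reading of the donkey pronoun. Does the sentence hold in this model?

"him" takes "a player" as antecedent and "it" takes "a drill"; both are donkey pronouns co-varying with the restrictor.
Strong reading: for every (c,d,p) with showed(c,d,p), practised(p,d).
Restrictor triples: (c1,d1,p1)→practised(p1,d1) ✗  (c1,d3,p2)→practised(p2,d3) ✗  (c3,d1,p2)→practised(p2,d1) ✓  (c3,d1,p3)→practised(p3,d1) ✓  (c3,d3,p2)→practised(p2,d3) ✗  (c4,d3,p4)→practised(p4,d3) ✓  (c4,d4,p3)→practised(p3,d4) ✓  (c4,d4,p4)→practised(p4,d4) ✓  (c5,d1,p3)→practised(p3,d1) ✓  (c5,d3,p3)→practised(p3,d3) ✓  (c5,d4,p3)→practised(p3,d4) ✓
Counterexample: (c1,d1,p1) — practised(p1,d1) does not hold.

False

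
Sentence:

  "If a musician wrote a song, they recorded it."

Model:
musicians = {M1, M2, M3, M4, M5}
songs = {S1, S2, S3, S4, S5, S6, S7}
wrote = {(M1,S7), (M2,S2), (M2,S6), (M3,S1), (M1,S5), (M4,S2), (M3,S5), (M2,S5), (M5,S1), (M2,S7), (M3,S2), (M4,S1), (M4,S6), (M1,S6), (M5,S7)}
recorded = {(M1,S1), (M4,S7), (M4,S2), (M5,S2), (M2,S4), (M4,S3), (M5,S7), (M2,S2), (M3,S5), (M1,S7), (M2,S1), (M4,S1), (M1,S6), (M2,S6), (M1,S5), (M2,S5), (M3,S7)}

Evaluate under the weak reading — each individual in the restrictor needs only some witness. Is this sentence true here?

"it" takes "a song" as antecedent — a donkey pronoun bound across the clause boundary.
Weak reading: every musician m with some wrote-song has at least one wrote-song s such that recorded(m,s).
Per musician: M1:✓  M2:✓  M3:✓  M4:✓  M5:✓
Every musician in the restrictor has a witness.

True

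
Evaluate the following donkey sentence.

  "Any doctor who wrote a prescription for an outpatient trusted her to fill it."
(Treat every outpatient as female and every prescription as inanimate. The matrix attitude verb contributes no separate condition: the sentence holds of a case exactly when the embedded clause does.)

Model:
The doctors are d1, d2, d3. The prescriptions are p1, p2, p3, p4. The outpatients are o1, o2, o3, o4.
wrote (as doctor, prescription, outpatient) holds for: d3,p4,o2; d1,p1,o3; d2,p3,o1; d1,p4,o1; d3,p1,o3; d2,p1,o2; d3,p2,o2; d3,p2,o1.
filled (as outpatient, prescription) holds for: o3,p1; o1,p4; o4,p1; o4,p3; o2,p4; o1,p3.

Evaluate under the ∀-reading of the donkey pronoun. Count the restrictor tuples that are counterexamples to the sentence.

3

"her" takes "an outpatient" as antecedent and "it" takes "a prescription"; both are donkey pronouns co-varying with the restrictor.
Strong reading: for every (d,p,o) with wrote(d,p,o), filled(o,p).
Restrictor triples: (d1,p1,o3)→filled(o3,p1) ✓  (d1,p4,o1)→filled(o1,p4) ✓  (d2,p1,o2)→filled(o2,p1) ✗  (d2,p3,o1)→filled(o1,p3) ✓  (d3,p1,o3)→filled(o3,p1) ✓  (d3,p2,o1)→filled(o1,p2) ✗  (d3,p2,o2)→filled(o2,p2) ✗  (d3,p4,o2)→filled(o2,p4) ✓
Counterexamples (restrictor triples failing the scope): 3.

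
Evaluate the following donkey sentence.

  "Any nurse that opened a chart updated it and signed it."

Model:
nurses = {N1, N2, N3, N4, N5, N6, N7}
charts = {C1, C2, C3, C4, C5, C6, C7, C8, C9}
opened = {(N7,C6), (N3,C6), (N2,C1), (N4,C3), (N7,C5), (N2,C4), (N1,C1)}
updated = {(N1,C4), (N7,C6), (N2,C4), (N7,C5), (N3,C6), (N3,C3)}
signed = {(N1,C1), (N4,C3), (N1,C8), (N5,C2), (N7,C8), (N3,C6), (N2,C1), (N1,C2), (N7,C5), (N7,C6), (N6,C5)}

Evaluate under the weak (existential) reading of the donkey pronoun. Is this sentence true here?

False

"it" takes "a chart" as antecedent — a donkey pronoun bound across the clause boundary.
Weak reading: every nurse n with some opened-chart has at least one opened-chart c such that updated(n,c) ∧ signed(n,c).
Per nurse: N1:✗  N2:✗  N3:✓  N4:✗  N7:✓
N1 has no witness among its opened-charts.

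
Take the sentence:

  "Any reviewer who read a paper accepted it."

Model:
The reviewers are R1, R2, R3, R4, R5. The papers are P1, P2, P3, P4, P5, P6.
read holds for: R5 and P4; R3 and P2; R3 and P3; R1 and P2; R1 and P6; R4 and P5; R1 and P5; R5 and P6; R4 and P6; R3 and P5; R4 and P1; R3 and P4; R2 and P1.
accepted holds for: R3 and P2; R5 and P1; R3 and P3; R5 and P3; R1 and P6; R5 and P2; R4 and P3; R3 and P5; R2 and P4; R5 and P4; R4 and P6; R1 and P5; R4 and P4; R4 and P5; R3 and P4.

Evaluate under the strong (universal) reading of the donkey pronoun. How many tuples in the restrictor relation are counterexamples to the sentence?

4

"it" takes "a paper" as antecedent — a donkey pronoun bound across the clause boundary.
Strong reading: for every (r,p) with read(r,p), accepted(r,p).
Restrictor pairs: (R1,P2) ✗  (R1,P5) ✓  (R1,P6) ✓  (R2,P1) ✗  (R3,P2) ✓  (R3,P3) ✓  (R3,P4) ✓  (R3,P5) ✓  (R4,P1) ✗  (R4,P5) ✓  (R4,P6) ✓  (R5,P4) ✓  (R5,P6) ✗
Counterexamples (restrictor pairs failing the scope): 4.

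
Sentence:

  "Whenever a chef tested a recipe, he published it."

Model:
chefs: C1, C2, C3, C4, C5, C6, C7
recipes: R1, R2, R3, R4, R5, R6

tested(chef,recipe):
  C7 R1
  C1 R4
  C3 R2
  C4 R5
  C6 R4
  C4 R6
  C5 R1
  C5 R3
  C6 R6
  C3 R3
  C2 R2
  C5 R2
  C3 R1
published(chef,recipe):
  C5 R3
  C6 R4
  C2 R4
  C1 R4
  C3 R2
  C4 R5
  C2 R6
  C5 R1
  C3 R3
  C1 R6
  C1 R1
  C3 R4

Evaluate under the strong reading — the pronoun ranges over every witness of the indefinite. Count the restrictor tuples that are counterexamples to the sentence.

"it" takes "a recipe" as antecedent — a donkey pronoun bound across the clause boundary.
Strong reading: for every (c,r) with tested(c,r), published(c,r).
Restrictor pairs: (C1,R4) ✓  (C2,R2) ✗  (C3,R1) ✗  (C3,R2) ✓  (C3,R3) ✓  (C4,R5) ✓  (C4,R6) ✗  (C5,R1) ✓  (C5,R2) ✗  (C5,R3) ✓  (C6,R4) ✓  (C6,R6) ✗  (C7,R1) ✗
Counterexamples (restrictor pairs failing the scope): 6.

6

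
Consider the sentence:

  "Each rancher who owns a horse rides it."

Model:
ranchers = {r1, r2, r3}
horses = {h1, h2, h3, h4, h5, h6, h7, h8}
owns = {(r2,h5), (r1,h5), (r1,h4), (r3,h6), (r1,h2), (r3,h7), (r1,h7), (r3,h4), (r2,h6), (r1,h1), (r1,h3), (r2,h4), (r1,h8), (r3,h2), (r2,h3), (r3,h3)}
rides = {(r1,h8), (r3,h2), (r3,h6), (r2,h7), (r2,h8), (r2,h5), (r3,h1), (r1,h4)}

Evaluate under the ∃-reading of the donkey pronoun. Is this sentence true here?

"it" takes "a horse" as antecedent — a donkey pronoun bound across the clause boundary.
Weak reading: every rancher r with some owns-horse has at least one owns-horse h such that rides(r,h).
Per rancher: r1:✓  r2:✓  r3:✓
Every rancher in the restrictor has a witness.

True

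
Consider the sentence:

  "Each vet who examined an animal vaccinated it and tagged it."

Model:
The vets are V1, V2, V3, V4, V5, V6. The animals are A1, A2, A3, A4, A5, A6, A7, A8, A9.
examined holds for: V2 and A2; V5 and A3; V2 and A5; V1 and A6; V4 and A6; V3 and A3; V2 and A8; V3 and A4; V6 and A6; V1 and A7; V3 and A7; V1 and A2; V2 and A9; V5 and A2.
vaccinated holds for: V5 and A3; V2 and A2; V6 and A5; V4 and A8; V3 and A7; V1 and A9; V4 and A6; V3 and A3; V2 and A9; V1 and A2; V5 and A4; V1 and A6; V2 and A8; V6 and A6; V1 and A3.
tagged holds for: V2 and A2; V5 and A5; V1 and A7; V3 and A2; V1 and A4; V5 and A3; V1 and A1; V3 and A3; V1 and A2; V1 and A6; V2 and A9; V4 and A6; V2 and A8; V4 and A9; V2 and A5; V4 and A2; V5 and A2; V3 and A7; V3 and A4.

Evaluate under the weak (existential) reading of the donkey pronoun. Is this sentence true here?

False

"it" takes "an animal" as antecedent — a donkey pronoun bound across the clause boundary.
Weak reading: every vet v with some examined-animal has at least one examined-animal a such that vaccinated(v,a) ∧ tagged(v,a).
Per vet: V1:✓  V2:✓  V3:✓  V4:✓  V5:✓  V6:✗
V6 has no witness among its examined-animals.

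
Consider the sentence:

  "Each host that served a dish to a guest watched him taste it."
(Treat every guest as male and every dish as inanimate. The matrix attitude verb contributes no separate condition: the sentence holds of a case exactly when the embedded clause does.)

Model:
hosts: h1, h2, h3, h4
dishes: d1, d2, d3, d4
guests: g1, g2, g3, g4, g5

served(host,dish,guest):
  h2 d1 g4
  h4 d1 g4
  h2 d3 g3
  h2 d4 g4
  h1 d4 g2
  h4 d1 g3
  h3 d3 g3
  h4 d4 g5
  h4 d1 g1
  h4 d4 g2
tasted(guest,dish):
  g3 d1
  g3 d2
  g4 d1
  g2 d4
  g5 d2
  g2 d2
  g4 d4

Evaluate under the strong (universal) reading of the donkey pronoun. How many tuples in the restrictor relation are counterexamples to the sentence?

"him" takes "a guest" as antecedent and "it" takes "a dish"; both are donkey pronouns co-varying with the restrictor.
Strong reading: for every (h,d,g) with served(h,d,g), tasted(g,d).
Restrictor triples: (h1,d4,g2)→tasted(g2,d4) ✓  (h2,d1,g4)→tasted(g4,d1) ✓  (h2,d3,g3)→tasted(g3,d3) ✗  (h2,d4,g4)→tasted(g4,d4) ✓  (h3,d3,g3)→tasted(g3,d3) ✗  (h4,d1,g1)→tasted(g1,d1) ✗  (h4,d1,g3)→tasted(g3,d1) ✓  (h4,d1,g4)→tasted(g4,d1) ✓  (h4,d4,g2)→tasted(g2,d4) ✓  (h4,d4,g5)→tasted(g5,d4) ✗
Counterexamples (restrictor triples failing the scope): 4.

4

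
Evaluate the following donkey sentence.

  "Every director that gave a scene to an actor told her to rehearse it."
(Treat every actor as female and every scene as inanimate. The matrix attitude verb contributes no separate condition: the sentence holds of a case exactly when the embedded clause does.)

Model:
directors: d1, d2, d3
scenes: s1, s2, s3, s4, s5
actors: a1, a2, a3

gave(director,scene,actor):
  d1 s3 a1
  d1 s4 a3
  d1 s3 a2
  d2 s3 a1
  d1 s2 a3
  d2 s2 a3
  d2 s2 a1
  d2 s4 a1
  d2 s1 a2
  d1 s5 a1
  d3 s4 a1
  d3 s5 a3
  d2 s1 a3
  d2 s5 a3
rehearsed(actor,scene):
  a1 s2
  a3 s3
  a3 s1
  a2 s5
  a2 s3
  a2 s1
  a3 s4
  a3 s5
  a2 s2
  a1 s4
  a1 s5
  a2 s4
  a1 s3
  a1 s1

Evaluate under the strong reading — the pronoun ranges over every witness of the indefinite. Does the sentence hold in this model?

False

"her" takes "an actor" as antecedent and "it" takes "a scene"; both are donkey pronouns co-varying with the restrictor.
Strong reading: for every (d,s,a) with gave(d,s,a), rehearsed(a,s).
Restrictor triples: (d1,s2,a3)→rehearsed(a3,s2) ✗  (d1,s3,a1)→rehearsed(a1,s3) ✓  (d1,s3,a2)→rehearsed(a2,s3) ✓  (d1,s4,a3)→rehearsed(a3,s4) ✓  (d1,s5,a1)→rehearsed(a1,s5) ✓  (d2,s1,a2)→rehearsed(a2,s1) ✓  (d2,s1,a3)→rehearsed(a3,s1) ✓  (d2,s2,a1)→rehearsed(a1,s2) ✓  (d2,s2,a3)→rehearsed(a3,s2) ✗  (d2,s3,a1)→rehearsed(a1,s3) ✓  (d2,s4,a1)→rehearsed(a1,s4) ✓  (d2,s5,a3)→rehearsed(a3,s5) ✓  (d3,s4,a1)→rehearsed(a1,s4) ✓  (d3,s5,a3)→rehearsed(a3,s5) ✓
Counterexample: (d1,s2,a3) — rehearsed(a3,s2) does not hold.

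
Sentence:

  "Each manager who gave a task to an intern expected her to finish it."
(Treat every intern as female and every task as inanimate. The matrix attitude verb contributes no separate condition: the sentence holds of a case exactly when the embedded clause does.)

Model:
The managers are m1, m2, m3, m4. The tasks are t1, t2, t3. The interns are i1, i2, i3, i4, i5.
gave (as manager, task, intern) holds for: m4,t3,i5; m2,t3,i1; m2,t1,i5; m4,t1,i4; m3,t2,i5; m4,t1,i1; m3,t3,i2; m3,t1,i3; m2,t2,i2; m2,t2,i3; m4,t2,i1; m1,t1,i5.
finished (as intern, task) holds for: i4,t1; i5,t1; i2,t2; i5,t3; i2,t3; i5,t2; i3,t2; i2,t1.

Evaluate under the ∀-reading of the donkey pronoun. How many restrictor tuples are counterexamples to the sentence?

4

"her" takes "an intern" as antecedent and "it" takes "a task"; both are donkey pronouns co-varying with the restrictor.
Strong reading: for every (m,t,i) with gave(m,t,i), finished(i,t).
Restrictor triples: (m1,t1,i5)→finished(i5,t1) ✓  (m2,t1,i5)→finished(i5,t1) ✓  (m2,t2,i2)→finished(i2,t2) ✓  (m2,t2,i3)→finished(i3,t2) ✓  (m2,t3,i1)→finished(i1,t3) ✗  (m3,t1,i3)→finished(i3,t1) ✗  (m3,t2,i5)→finished(i5,t2) ✓  (m3,t3,i2)→finished(i2,t3) ✓  (m4,t1,i1)→finished(i1,t1) ✗  (m4,t1,i4)→finished(i4,t1) ✓  (m4,t2,i1)→finished(i1,t2) ✗  (m4,t3,i5)→finished(i5,t3) ✓
Counterexamples (restrictor triples failing the scope): 4.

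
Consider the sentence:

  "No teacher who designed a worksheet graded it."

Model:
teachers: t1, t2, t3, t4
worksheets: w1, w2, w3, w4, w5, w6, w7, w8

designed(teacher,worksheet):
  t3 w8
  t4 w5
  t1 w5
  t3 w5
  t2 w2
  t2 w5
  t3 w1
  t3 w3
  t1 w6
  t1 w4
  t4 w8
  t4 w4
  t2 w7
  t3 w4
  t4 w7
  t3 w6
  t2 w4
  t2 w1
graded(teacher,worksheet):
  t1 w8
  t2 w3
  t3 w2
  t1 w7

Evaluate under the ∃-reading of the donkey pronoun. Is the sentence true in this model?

"it" takes "a worksheet" as antecedent — a donkey pronoun bound across the clause boundary.
Truth condition: for no (t,w) with designed(t,w) does graded(t,w) hold.
Restrictor pairs — does the scope hold? (t1,w4):fails  (t1,w5):fails  (t1,w6):fails  (t2,w1):fails  (t2,w2):fails  (t2,w4):fails  (t2,w5):fails  (t2,w7):fails  (t3,w1):fails  (t3,w3):fails  (t3,w4):fails  (t3,w5):fails  (t3,w6):fails  (t3,w8):fails  (t4,w4):fails  (t4,w5):fails  (t4,w7):fails  (t4,w8):fails
Scope holds for no restrictor pair, so the sentence is true.

True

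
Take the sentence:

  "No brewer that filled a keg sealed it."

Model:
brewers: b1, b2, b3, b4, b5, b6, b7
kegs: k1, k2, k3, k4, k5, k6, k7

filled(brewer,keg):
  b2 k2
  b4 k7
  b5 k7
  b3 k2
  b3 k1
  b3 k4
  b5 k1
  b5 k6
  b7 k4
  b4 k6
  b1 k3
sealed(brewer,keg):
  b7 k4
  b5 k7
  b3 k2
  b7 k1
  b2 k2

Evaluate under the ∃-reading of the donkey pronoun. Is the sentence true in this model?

False

"it" takes "a keg" as antecedent — a donkey pronoun bound across the clause boundary.
Truth condition: for no (b,k) with filled(b,k) does sealed(b,k) hold.
Restrictor pairs — does the scope hold? (b1,k3):fails  (b2,k2):holds  (b3,k1):fails  (b3,k2):holds  (b3,k4):fails  (b4,k6):fails  (b4,k7):fails  (b5,k1):fails  (b5,k6):fails  (b5,k7):holds  (b7,k4):holds
Scope holds for 4 pair(s), so the sentence is false.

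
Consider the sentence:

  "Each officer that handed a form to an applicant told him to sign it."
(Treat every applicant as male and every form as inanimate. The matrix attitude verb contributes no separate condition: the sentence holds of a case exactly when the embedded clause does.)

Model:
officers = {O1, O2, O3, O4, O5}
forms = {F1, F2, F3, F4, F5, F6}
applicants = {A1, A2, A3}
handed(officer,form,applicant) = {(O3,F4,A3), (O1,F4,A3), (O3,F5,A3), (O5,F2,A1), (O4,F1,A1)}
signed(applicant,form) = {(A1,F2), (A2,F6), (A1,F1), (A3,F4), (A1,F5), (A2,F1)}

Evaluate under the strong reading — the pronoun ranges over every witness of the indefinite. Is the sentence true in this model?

"him" takes "an applicant" as antecedent and "it" takes "a form"; both are donkey pronouns co-varying with the restrictor.
Strong reading: for every (o,f,a) with handed(o,f,a), signed(a,f).
Restrictor triples: (O1,F4,A3)→signed(A3,F4) ✓  (O3,F4,A3)→signed(A3,F4) ✓  (O3,F5,A3)→signed(A3,F5) ✗  (O4,F1,A1)→signed(A1,F1) ✓  (O5,F2,A1)→signed(A1,F2) ✓
Counterexample: (O3,F5,A3) — signed(A3,F5) does not hold.

False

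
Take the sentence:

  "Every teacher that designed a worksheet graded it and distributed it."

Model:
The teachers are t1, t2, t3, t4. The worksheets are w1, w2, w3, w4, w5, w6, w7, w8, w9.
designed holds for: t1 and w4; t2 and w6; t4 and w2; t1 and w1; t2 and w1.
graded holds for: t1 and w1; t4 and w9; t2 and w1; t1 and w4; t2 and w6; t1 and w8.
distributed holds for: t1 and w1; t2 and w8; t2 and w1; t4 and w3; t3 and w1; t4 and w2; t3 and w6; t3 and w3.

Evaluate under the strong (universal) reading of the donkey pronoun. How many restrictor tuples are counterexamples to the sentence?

"it" takes "a worksheet" as antecedent — a donkey pronoun bound across the clause boundary.
Strong reading: for every (t,w) with designed(t,w), graded(t,w) ∧ distributed(t,w).
Restrictor pairs: (t1,w1) ✓  (t1,w4) ✗  (t2,w1) ✓  (t2,w6) ✗  (t4,w2) ✗
Counterexamples (restrictor pairs failing the scope): 3.

3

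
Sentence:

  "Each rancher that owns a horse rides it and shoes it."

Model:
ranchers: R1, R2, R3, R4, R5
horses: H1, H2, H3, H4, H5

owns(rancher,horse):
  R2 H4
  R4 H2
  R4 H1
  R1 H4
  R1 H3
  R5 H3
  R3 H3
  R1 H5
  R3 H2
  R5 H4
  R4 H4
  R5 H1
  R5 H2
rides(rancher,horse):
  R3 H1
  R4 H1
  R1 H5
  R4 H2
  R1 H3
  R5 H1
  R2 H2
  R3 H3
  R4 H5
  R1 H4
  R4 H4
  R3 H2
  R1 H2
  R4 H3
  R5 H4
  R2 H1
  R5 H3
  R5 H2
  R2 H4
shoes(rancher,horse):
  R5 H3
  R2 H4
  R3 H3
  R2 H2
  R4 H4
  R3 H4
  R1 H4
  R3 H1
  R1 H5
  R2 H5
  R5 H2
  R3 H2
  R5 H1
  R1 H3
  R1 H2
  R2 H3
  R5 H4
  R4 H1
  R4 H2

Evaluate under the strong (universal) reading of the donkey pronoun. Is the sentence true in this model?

"it" takes "a horse" as antecedent — a donkey pronoun bound across the clause boundary.
Strong reading: for every (r,h) with owns(r,h), rides(r,h) ∧ shoes(r,h).
Restrictor pairs: (R1,H3) ✓  (R1,H4) ✓  (R1,H5) ✓  (R2,H4) ✓  (R3,H2) ✓  (R3,H3) ✓  (R4,H1) ✓  (R4,H2) ✓  (R4,H4) ✓  (R5,H1) ✓  (R5,H2) ✓  (R5,H3) ✓  (R5,H4) ✓
Every restrictor pair satisfies the scope.

True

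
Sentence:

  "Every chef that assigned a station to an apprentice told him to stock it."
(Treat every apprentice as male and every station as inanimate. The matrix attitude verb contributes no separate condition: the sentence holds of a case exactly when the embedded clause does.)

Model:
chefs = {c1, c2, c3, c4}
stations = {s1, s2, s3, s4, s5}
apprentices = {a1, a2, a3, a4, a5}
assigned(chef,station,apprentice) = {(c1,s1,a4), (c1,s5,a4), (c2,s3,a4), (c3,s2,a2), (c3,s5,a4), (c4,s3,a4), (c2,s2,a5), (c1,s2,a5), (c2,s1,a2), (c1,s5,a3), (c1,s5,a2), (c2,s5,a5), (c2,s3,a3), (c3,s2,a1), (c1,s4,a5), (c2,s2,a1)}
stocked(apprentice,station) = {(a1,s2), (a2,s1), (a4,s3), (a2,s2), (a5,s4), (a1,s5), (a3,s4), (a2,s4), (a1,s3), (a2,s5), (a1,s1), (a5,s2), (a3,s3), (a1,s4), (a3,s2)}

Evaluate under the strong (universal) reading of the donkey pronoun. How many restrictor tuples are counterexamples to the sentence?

"him" takes "an apprentice" as antecedent and "it" takes "a station"; both are donkey pronouns co-varying with the restrictor.
Strong reading: for every (c,s,a) with assigned(c,s,a), stocked(a,s).
Restrictor triples: (c1,s1,a4)→stocked(a4,s1) ✗  (c1,s2,a5)→stocked(a5,s2) ✓  (c1,s4,a5)→stocked(a5,s4) ✓  (c1,s5,a2)→stocked(a2,s5) ✓  (c1,s5,a3)→stocked(a3,s5) ✗  (c1,s5,a4)→stocked(a4,s5) ✗  (c2,s1,a2)→stocked(a2,s1) ✓  (c2,s2,a1)→stocked(a1,s2) ✓  (c2,s2,a5)→stocked(a5,s2) ✓  (c2,s3,a3)→stocked(a3,s3) ✓  (c2,s3,a4)→stocked(a4,s3) ✓  (c2,s5,a5)→stocked(a5,s5) ✗  (c3,s2,a1)→stocked(a1,s2) ✓  (c3,s2,a2)→stocked(a2,s2) ✓  (c3,s5,a4)→stocked(a4,s5) ✗  (c4,s3,a4)→stocked(a4,s3) ✓
Counterexamples (restrictor triples failing the scope): 5.

5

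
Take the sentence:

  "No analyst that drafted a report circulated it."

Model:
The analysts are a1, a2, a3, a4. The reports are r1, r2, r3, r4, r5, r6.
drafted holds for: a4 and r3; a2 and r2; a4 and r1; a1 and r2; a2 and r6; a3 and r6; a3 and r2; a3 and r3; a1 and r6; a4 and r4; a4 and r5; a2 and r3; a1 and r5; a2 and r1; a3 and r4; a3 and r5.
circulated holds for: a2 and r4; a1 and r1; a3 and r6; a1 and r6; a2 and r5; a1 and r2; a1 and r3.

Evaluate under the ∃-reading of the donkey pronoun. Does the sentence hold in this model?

"it" takes "a report" as antecedent — a donkey pronoun bound across the clause boundary.
Truth condition: for no (a,r) with drafted(a,r) does circulated(a,r) hold.
Restrictor pairs — does the scope hold? (a1,r2):holds  (a1,r5):fails  (a1,r6):holds  (a2,r1):fails  (a2,r2):fails  (a2,r3):fails  (a2,r6):fails  (a3,r2):fails  (a3,r3):fails  (a3,r4):fails  (a3,r5):fails  (a3,r6):holds  (a4,r1):fails  (a4,r3):fails  (a4,r4):fails  (a4,r5):fails
Scope holds for 3 pair(s), so the sentence is false.

False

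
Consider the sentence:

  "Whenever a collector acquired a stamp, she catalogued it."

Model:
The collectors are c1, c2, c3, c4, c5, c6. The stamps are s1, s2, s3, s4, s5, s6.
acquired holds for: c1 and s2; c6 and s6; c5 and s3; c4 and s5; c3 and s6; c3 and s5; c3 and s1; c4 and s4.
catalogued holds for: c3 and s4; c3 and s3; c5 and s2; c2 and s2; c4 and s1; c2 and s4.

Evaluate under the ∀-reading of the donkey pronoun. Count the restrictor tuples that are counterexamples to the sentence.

"it" takes "a stamp" as antecedent — a donkey pronoun bound across the clause boundary.
Strong reading: for every (c,s) with acquired(c,s), catalogued(c,s).
Restrictor pairs: (c1,s2) ✗  (c3,s1) ✗  (c3,s5) ✗  (c3,s6) ✗  (c4,s4) ✗  (c4,s5) ✗  (c5,s3) ✗  (c6,s6) ✗
Counterexamples (restrictor pairs failing the scope): 8.

8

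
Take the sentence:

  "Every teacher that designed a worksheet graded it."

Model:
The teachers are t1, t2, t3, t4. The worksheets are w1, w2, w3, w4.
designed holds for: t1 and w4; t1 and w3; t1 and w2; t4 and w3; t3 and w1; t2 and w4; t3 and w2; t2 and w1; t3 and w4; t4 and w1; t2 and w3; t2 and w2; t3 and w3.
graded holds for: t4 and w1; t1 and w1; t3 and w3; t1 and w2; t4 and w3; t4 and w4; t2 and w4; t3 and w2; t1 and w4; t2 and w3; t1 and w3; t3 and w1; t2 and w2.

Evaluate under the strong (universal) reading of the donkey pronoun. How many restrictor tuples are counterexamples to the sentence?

2

"it" takes "a worksheet" as antecedent — a donkey pronoun bound across the clause boundary.
Strong reading: for every (t,w) with designed(t,w), graded(t,w).
Restrictor pairs: (t1,w2) ✓  (t1,w3) ✓  (t1,w4) ✓  (t2,w1) ✗  (t2,w2) ✓  (t2,w3) ✓  (t2,w4) ✓  (t3,w1) ✓  (t3,w2) ✓  (t3,w3) ✓  (t3,w4) ✗  (t4,w1) ✓  (t4,w3) ✓
Counterexamples (restrictor pairs failing the scope): 2.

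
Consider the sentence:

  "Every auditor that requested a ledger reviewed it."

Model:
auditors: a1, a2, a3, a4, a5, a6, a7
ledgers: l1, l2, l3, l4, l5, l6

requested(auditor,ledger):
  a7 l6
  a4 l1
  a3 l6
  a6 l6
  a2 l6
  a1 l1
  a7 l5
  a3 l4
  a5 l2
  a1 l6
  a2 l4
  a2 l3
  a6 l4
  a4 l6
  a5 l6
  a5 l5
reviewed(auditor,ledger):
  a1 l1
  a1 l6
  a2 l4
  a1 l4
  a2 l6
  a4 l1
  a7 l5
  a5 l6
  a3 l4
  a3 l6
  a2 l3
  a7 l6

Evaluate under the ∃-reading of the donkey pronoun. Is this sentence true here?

False

"it" takes "a ledger" as antecedent — a donkey pronoun bound across the clause boundary.
Weak reading: every auditor a with some requested-ledger has at least one requested-ledger l such that reviewed(a,l).
Per auditor: a1:✓  a2:✓  a3:✓  a4:✓  a5:✓  a6:✗  a7:✓
a6 has no witness among its requested-ledgers.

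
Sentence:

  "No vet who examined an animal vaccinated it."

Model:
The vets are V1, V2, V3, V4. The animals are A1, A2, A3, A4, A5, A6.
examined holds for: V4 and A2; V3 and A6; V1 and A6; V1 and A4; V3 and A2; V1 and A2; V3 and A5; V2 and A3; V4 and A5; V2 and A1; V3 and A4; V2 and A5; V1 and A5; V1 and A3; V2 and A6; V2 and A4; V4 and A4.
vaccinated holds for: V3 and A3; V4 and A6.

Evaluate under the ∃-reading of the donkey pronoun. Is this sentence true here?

True

"it" takes "an animal" as antecedent — a donkey pronoun bound across the clause boundary.
Truth condition: for no (v,a) with examined(v,a) does vaccinated(v,a) hold.
Restrictor pairs — does the scope hold? (V1,A2):fails  (V1,A3):fails  (V1,A4):fails  (V1,A5):fails  (V1,A6):fails  (V2,A1):fails  (V2,A3):fails  (V2,A4):fails  (V2,A5):fails  (V2,A6):fails  (V3,A2):fails  (V3,A4):fails  (V3,A5):fails  (V3,A6):fails  (V4,A2):fails  (V4,A4):fails  (V4,A5):fails
Scope holds for no restrictor pair, so the sentence is true.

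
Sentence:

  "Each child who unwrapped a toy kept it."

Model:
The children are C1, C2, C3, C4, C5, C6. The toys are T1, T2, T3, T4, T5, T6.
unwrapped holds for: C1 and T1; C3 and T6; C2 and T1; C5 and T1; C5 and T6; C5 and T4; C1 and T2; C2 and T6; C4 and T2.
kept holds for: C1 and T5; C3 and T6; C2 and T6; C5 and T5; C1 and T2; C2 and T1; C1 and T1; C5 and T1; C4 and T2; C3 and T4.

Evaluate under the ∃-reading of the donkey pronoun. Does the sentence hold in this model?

True

"it" takes "a toy" as antecedent — a donkey pronoun bound across the clause boundary.
Weak reading: every child c with some unwrapped-toy has at least one unwrapped-toy t such that kept(c,t).
Per child: C1:✓  C2:✓  C3:✓  C4:✓  C5:✓
Every child in the restrictor has a witness.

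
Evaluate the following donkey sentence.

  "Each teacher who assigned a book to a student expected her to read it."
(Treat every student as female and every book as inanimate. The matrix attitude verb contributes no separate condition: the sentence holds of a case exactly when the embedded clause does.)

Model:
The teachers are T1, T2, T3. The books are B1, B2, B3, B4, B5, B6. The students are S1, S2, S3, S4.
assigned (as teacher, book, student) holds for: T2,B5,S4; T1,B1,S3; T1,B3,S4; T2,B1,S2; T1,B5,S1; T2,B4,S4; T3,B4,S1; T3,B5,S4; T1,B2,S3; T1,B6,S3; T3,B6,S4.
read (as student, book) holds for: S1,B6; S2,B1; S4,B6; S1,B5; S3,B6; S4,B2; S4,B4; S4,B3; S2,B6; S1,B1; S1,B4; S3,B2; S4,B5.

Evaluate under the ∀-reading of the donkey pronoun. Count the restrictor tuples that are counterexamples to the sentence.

1

"her" takes "a student" as antecedent and "it" takes "a book"; both are donkey pronouns co-varying with the restrictor.
Strong reading: for every (t,b,s) with assigned(t,b,s), read(s,b).
Restrictor triples: (T1,B1,S3)→read(S3,B1) ✗  (T1,B2,S3)→read(S3,B2) ✓  (T1,B3,S4)→read(S4,B3) ✓  (T1,B5,S1)→read(S1,B5) ✓  (T1,B6,S3)→read(S3,B6) ✓  (T2,B1,S2)→read(S2,B1) ✓  (T2,B4,S4)→read(S4,B4) ✓  (T2,B5,S4)→read(S4,B5) ✓  (T3,B4,S1)→read(S1,B4) ✓  (T3,B5,S4)→read(S4,B5) ✓  (T3,B6,S4)→read(S4,B6) ✓
Counterexamples (restrictor triples failing the scope): 1.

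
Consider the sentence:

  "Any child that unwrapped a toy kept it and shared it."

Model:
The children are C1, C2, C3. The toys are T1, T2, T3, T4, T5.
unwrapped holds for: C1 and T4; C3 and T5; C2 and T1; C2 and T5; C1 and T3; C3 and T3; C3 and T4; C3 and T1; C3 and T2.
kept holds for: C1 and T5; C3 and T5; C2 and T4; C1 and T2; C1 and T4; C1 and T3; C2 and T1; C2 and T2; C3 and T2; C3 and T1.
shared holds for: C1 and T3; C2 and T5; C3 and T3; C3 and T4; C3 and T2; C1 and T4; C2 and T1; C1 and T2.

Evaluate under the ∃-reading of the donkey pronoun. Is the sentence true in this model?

"it" takes "a toy" as antecedent — a donkey pronoun bound across the clause boundary.
Weak reading: every child c with some unwrapped-toy has at least one unwrapped-toy t such that kept(c,t) ∧ shared(c,t).
Per child: C1:✓  C2:✓  C3:✓
Every child in the restrictor has a witness.

True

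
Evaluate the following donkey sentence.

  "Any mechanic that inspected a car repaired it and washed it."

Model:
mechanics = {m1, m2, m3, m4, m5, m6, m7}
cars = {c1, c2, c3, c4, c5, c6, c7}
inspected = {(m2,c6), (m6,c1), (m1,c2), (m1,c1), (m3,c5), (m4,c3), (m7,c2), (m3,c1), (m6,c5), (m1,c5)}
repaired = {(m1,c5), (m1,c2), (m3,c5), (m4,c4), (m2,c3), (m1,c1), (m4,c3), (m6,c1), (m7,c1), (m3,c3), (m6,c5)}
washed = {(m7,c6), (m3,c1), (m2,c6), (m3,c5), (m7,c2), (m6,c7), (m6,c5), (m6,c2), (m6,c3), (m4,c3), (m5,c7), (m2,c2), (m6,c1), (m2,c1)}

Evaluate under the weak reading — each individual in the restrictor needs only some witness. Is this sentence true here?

"it" takes "a car" as antecedent — a donkey pronoun bound across the clause boundary.
Weak reading: every mechanic m with some inspected-car has at least one inspected-car c such that repaired(m,c) ∧ washed(m,c).
Per mechanic: m1:✗  m2:✗  m3:✓  m4:✓  m6:✓  m7:✗
m1 has no witness among its inspected-cars.

False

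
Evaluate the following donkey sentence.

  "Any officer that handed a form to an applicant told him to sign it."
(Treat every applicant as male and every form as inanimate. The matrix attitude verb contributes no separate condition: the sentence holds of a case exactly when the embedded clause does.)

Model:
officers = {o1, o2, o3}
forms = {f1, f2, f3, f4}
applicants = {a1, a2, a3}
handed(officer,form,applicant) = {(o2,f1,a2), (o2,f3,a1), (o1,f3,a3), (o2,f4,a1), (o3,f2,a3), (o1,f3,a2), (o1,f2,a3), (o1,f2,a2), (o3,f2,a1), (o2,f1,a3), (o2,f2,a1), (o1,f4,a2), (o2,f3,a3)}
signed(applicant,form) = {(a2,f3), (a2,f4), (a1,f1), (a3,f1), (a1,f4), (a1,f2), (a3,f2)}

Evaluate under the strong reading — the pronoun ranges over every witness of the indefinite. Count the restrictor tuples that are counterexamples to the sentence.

"him" takes "an applicant" as antecedent and "it" takes "a form"; both are donkey pronouns co-varying with the restrictor.
Strong reading: for every (o,f,a) with handed(o,f,a), signed(a,f).
Restrictor triples: (o1,f2,a2)→signed(a2,f2) ✗  (o1,f2,a3)→signed(a3,f2) ✓  (o1,f3,a2)→signed(a2,f3) ✓  (o1,f3,a3)→signed(a3,f3) ✗  (o1,f4,a2)→signed(a2,f4) ✓  (o2,f1,a2)→signed(a2,f1) ✗  (o2,f1,a3)→signed(a3,f1) ✓  (o2,f2,a1)→signed(a1,f2) ✓  (o2,f3,a1)→signed(a1,f3) ✗  (o2,f3,a3)→signed(a3,f3) ✗  (o2,f4,a1)→signed(a1,f4) ✓  (o3,f2,a1)→signed(a1,f2) ✓  (o3,f2,a3)→signed(a3,f2) ✓
Counterexamples (restrictor triples failing the scope): 5.

5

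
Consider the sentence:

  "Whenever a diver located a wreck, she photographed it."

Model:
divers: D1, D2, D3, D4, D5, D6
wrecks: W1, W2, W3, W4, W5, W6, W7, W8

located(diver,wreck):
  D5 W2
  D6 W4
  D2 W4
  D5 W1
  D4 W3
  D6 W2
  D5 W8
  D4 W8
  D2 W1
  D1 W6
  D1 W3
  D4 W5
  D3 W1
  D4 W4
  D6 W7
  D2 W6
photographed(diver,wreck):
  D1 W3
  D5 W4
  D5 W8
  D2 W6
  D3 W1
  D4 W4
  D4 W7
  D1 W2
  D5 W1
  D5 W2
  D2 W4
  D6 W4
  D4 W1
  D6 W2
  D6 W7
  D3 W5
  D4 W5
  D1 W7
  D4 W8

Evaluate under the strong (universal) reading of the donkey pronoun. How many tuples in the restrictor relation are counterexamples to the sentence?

"it" takes "a wreck" as antecedent — a donkey pronoun bound across the clause boundary.
Strong reading: for every (d,w) with located(d,w), photographed(d,w).
Restrictor pairs: (D1,W3) ✓  (D1,W6) ✗  (D2,W1) ✗  (D2,W4) ✓  (D2,W6) ✓  (D3,W1) ✓  (D4,W3) ✗  (D4,W4) ✓  (D4,W5) ✓  (D4,W8) ✓  (D5,W1) ✓  (D5,W2) ✓  (D5,W8) ✓  (D6,W2) ✓  (D6,W4) ✓  (D6,W7) ✓
Counterexamples (restrictor pairs failing the scope): 3.

3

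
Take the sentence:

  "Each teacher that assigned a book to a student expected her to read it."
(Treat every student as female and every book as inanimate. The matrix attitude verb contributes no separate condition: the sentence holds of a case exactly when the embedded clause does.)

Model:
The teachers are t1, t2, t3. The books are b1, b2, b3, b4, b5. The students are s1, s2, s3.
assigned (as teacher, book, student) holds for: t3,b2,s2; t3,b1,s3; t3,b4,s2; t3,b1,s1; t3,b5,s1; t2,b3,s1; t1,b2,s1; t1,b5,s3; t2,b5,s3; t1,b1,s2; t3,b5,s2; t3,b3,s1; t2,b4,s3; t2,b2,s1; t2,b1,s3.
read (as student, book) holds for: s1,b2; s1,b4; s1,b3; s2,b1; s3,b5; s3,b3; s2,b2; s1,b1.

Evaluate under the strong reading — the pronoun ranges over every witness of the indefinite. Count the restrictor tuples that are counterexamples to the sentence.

6

"her" takes "a student" as antecedent and "it" takes "a book"; both are donkey pronouns co-varying with the restrictor.
Strong reading: for every (t,b,s) with assigned(t,b,s), read(s,b).
Restrictor triples: (t1,b1,s2)→read(s2,b1) ✓  (t1,b2,s1)→read(s1,b2) ✓  (t1,b5,s3)→read(s3,b5) ✓  (t2,b1,s3)→read(s3,b1) ✗  (t2,b2,s1)→read(s1,b2) ✓  (t2,b3,s1)→read(s1,b3) ✓  (t2,b4,s3)→read(s3,b4) ✗  (t2,b5,s3)→read(s3,b5) ✓  (t3,b1,s1)→read(s1,b1) ✓  (t3,b1,s3)→read(s3,b1) ✗  (t3,b2,s2)→read(s2,b2) ✓  (t3,b3,s1)→read(s1,b3) ✓  (t3,b4,s2)→read(s2,b4) ✗  (t3,b5,s1)→read(s1,b5) ✗  (t3,b5,s2)→read(s2,b5) ✗
Counterexamples (restrictor triples failing the scope): 6.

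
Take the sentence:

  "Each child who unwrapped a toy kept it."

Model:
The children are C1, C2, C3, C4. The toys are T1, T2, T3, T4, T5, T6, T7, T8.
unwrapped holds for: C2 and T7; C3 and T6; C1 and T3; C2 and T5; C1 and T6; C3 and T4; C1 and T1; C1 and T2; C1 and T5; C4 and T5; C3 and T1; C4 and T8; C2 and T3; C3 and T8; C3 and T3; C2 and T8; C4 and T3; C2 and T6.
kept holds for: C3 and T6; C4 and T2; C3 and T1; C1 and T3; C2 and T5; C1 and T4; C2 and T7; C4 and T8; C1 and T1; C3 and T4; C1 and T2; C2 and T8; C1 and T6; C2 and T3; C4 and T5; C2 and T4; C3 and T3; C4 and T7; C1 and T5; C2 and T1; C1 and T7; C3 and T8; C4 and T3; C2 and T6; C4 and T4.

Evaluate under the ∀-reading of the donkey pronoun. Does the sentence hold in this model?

"it" takes "a toy" as antecedent — a donkey pronoun bound across the clause boundary.
Strong reading: for every (c,t) with unwrapped(c,t), kept(c,t).
Restrictor pairs: (C1,T1) ✓  (C1,T2) ✓  (C1,T3) ✓  (C1,T5) ✓  (C1,T6) ✓  (C2,T3) ✓  (C2,T5) ✓  (C2,T6) ✓  (C2,T7) ✓  (C2,T8) ✓  (C3,T1) ✓  (C3,T3) ✓  (C3,T4) ✓  (C3,T6) ✓  (C3,T8) ✓  (C4,T3) ✓  (C4,T5) ✓  (C4,T8) ✓
Every restrictor pair satisfies the scope.

True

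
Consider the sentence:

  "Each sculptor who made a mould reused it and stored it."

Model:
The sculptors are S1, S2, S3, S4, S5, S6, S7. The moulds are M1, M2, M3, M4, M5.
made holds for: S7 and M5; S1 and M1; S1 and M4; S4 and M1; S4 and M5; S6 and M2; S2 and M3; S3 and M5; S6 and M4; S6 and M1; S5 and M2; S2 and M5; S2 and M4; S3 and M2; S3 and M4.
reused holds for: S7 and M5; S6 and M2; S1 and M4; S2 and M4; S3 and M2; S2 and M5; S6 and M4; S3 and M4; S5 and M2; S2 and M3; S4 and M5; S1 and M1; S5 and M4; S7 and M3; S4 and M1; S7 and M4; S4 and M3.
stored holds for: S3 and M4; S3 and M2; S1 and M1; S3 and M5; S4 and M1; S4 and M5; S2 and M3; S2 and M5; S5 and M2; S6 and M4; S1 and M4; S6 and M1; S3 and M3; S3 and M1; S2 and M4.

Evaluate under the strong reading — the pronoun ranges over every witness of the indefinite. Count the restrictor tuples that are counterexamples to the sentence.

"it" takes "a mould" as antecedent — a donkey pronoun bound across the clause boundary.
Strong reading: for every (s,m) with made(s,m), reused(s,m) ∧ stored(s,m).
Restrictor pairs: (S1,M1) ✓  (S1,M4) ✓  (S2,M3) ✓  (S2,M4) ✓  (S2,M5) ✓  (S3,M2) ✓  (S3,M4) ✓  (S3,M5) ✗  (S4,M1) ✓  (S4,M5) ✓  (S5,M2) ✓  (S6,M1) ✗  (S6,M2) ✗  (S6,M4) ✓  (S7,M5) ✗
Counterexamples (restrictor pairs failing the scope): 4.

4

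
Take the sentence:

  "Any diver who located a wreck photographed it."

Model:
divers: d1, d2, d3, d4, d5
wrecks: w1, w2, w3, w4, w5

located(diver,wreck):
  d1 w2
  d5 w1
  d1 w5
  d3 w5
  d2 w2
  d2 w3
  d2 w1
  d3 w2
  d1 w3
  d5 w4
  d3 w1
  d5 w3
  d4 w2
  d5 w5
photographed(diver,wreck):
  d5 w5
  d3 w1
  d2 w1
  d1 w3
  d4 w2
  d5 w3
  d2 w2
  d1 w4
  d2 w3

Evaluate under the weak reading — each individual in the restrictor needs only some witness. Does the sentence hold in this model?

True

"it" takes "a wreck" as antecedent — a donkey pronoun bound across the clause boundary.
Weak reading: every diver d with some located-wreck has at least one located-wreck w such that photographed(d,w).
Per diver: d1:✓  d2:✓  d3:✓  d4:✓  d5:✓
Every diver in the restrictor has a witness.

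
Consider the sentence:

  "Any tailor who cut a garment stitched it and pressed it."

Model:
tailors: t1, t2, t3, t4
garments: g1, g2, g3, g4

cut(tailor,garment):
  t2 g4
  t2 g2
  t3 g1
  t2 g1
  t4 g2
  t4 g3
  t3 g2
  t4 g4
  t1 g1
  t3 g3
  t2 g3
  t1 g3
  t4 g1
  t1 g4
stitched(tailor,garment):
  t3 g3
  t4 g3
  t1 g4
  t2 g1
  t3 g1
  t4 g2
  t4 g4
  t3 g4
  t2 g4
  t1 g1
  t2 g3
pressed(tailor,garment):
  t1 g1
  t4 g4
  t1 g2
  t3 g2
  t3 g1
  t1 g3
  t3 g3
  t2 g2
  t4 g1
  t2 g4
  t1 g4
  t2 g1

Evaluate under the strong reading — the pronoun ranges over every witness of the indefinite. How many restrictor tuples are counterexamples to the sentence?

7

"it" takes "a garment" as antecedent — a donkey pronoun bound across the clause boundary.
Strong reading: for every (t,g) with cut(t,g), stitched(t,g) ∧ pressed(t,g).
Restrictor pairs: (t1,g1) ✓  (t1,g3) ✗  (t1,g4) ✓  (t2,g1) ✓  (t2,g2) ✗  (t2,g3) ✗  (t2,g4) ✓  (t3,g1) ✓  (t3,g2) ✗  (t3,g3) ✓  (t4,g1) ✗  (t4,g2) ✗  (t4,g3) ✗  (t4,g4) ✓
Counterexamples (restrictor pairs failing the scope): 7.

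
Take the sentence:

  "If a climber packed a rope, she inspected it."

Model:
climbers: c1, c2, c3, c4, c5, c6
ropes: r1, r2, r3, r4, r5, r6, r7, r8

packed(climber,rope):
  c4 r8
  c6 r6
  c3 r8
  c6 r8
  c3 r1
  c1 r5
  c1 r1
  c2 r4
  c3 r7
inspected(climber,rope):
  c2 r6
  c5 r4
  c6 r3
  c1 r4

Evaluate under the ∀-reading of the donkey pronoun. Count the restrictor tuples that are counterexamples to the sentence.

"it" takes "a rope" as antecedent — a donkey pronoun bound across the clause boundary.
Strong reading: for every (c,r) with packed(c,r), inspected(c,r).
Restrictor pairs: (c1,r1) ✗  (c1,r5) ✗  (c2,r4) ✗  (c3,r1) ✗  (c3,r7) ✗  (c3,r8) ✗  (c4,r8) ✗  (c6,r6) ✗  (c6,r8) ✗
Counterexamples (restrictor pairs failing the scope): 9.

9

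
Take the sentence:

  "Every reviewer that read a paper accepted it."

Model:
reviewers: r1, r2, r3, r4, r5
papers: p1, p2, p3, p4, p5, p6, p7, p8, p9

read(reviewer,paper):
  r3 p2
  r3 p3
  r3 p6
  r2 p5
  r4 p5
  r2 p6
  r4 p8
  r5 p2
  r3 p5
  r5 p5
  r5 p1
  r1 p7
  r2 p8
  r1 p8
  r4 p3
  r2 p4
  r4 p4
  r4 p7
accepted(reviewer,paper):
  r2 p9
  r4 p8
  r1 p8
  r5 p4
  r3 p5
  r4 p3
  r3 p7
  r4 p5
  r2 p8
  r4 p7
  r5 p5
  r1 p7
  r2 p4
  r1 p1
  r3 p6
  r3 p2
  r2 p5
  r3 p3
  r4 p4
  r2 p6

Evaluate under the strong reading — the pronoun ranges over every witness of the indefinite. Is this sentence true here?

"it" takes "a paper" as antecedent — a donkey pronoun bound across the clause boundary.
Strong reading: for every (r,p) with read(r,p), accepted(r,p).
Restrictor pairs: (r1,p7) ✓  (r1,p8) ✓  (r2,p4) ✓  (r2,p5) ✓  (r2,p6) ✓  (r2,p8) ✓  (r3,p2) ✓  (r3,p3) ✓  (r3,p5) ✓  (r3,p6) ✓  (r4,p3) ✓  (r4,p4) ✓  (r4,p5) ✓  (r4,p7) ✓  (r4,p8) ✓  (r5,p1) ✗  (r5,p2) ✗  (r5,p5) ✓
Counterexample: (r5,p1) is in read but fails the scope.

False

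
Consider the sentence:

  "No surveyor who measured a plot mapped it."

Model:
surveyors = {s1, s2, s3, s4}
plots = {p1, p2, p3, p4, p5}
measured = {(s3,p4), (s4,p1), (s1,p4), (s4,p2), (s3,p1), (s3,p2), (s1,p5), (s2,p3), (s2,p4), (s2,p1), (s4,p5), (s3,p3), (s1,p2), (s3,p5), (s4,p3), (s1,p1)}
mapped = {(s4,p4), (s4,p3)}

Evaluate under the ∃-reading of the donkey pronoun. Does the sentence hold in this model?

False

"it" takes "a plot" as antecedent — a donkey pronoun bound across the clause boundary.
Truth condition: for no (s,p) with measured(s,p) does mapped(s,p) hold.
Restrictor pairs — does the scope hold? (s1,p1):fails  (s1,p2):fails  (s1,p4):fails  (s1,p5):fails  (s2,p1):fails  (s2,p3):fails  (s2,p4):fails  (s3,p1):fails  (s3,p2):fails  (s3,p3):fails  (s3,p4):fails  (s3,p5):fails  (s4,p1):fails  (s4,p2):fails  (s4,p3):holds  (s4,p5):fails
Scope holds for 1 pair(s), so the sentence is false.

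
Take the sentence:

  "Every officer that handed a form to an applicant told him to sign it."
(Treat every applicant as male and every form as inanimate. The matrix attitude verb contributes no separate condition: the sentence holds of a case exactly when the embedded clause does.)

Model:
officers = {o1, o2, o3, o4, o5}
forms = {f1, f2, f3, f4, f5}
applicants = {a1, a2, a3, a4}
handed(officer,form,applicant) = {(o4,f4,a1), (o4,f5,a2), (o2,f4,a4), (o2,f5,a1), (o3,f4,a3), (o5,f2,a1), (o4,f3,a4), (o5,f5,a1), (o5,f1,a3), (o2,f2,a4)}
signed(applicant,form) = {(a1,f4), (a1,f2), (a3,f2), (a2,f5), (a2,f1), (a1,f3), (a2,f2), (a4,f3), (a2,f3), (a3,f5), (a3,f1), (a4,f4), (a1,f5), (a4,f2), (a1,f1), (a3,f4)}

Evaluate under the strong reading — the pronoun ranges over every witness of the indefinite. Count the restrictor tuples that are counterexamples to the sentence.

0

"him" takes "an applicant" as antecedent and "it" takes "a form"; both are donkey pronouns co-varying with the restrictor.
Strong reading: for every (o,f,a) with handed(o,f,a), signed(a,f).
Restrictor triples: (o2,f2,a4)→signed(a4,f2) ✓  (o2,f4,a4)→signed(a4,f4) ✓  (o2,f5,a1)→signed(a1,f5) ✓  (o3,f4,a3)→signed(a3,f4) ✓  (o4,f3,a4)→signed(a4,f3) ✓  (o4,f4,a1)→signed(a1,f4) ✓  (o4,f5,a2)→signed(a2,f5) ✓  (o5,f1,a3)→signed(a3,f1) ✓  (o5,f2,a1)→signed(a1,f2) ✓  (o5,f5,a1)→signed(a1,f5) ✓
Counterexamples (restrictor triples failing the scope): 0.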